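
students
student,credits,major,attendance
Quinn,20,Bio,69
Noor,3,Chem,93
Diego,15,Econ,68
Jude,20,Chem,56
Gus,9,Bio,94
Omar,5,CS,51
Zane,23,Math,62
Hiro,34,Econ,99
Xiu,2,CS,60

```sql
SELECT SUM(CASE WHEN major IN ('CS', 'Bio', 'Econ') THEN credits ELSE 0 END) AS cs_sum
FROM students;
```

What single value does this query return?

student=Quinn: ✓ → 20
student=Noor: ✗
student=Diego: ✓ → 15
student=Jude: ✗
student=Gus: ✓ → 9
student=Omar: ✓ → 5
student=Zane: ✗
student=Hiro: ✓ → 34
student=Xiu: ✓ → 2
cs_sum = 20 + 15 + 9 + 5 + 34 + 2 = 85

85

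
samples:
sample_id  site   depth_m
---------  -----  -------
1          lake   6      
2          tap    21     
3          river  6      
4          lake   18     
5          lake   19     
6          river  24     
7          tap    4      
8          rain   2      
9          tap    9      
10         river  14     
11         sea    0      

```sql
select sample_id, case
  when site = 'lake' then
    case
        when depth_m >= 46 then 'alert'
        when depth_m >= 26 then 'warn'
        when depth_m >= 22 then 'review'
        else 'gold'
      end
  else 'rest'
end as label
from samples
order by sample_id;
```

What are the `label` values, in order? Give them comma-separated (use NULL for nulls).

sample_id=1: site='lake' → inner[ELSE] → gold
sample_id=2: site='tap' → outer ELSE → rest
sample_id=3: site='river' → outer ELSE → rest
sample_id=4: site='lake' → inner[ELSE] → gold
sample_id=5: site='lake' → inner[ELSE] → gold
sample_id=6: site='river' → outer ELSE → rest
sample_id=7: site='tap' → outer ELSE → rest
sample_id=8: site='rain' → outer ELSE → rest
sample_id=9: site='tap' → outer ELSE → rest
sample_id=10: site='river' → outer ELSE → rest
sample_id=11: site='sea' → outer ELSE → rest

gold, rest, rest, gold, gold, rest, rest, rest, rest, rest, rest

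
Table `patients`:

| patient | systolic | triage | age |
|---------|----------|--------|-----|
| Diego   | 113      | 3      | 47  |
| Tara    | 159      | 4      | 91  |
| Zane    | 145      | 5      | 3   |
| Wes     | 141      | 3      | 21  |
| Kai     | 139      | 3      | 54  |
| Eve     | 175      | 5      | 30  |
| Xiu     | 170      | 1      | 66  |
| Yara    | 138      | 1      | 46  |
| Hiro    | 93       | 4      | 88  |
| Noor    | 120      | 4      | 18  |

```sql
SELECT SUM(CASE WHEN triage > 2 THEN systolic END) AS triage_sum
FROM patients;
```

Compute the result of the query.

patient=Diego: ✓ → 113
patient=Tara: ✓ → 159
patient=Zane: ✓ → 145
patient=Wes: ✓ → 141
patient=Kai: ✓ → 139
patient=Eve: ✓ → 175
patient=Xiu: ✗
patient=Yara: ✗
patient=Hiro: ✓ → 93
patient=Noor: ✓ → 120
triage_sum = 113 + 159 + 145 + 141 + 139 + 175 + 93 + 120 = 1085

1085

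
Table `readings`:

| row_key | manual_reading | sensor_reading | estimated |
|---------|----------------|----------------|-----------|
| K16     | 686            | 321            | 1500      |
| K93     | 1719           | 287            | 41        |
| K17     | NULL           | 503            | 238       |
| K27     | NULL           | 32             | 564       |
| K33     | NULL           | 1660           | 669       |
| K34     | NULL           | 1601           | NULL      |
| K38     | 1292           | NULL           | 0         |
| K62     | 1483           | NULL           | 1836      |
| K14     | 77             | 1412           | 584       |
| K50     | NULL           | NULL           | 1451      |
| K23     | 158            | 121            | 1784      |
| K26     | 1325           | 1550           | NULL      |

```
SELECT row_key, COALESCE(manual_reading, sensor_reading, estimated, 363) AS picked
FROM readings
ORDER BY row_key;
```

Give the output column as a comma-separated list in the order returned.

row_key=K14: manual_reading=77 → 77
row_key=K16: manual_reading=686 → 686
row_key=K17: manual_reading=NULL, sensor_reading=503 → 503
row_key=K23: manual_reading=158 → 158
row_key=K26: manual_reading=1325 → 1325
row_key=K27: manual_reading=NULL, sensor_reading=32 → 32
row_key=K33: manual_reading=NULL, sensor_reading=1660 → 1660
row_key=K34: manual_reading=NULL, sensor_reading=1601 → 1601
row_key=K38: manual_reading=1292 → 1292
row_key=K50: manual_reading=NULL, sensor_reading=NULL, estimated=1451 → 1451
row_key=K62: manual_reading=1483 → 1483
row_key=K93: manual_reading=1719 → 1719

77, 686, 503, 158, 1325, 32, 1660, 1601, 1292, 1451, 1483, 1719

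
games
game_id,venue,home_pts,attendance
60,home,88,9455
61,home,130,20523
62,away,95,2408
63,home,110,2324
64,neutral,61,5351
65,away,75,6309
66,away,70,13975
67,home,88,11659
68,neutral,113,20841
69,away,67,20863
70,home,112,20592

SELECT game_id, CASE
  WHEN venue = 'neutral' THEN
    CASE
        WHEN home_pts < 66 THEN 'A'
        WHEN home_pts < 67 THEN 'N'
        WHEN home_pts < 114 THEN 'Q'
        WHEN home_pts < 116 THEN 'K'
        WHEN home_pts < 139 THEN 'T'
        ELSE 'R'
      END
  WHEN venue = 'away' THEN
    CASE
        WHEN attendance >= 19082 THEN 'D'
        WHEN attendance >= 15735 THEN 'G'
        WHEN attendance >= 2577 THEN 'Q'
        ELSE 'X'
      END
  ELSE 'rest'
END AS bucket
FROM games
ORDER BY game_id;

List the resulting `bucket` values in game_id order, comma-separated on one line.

rest, rest, X, rest, A, Q, Q, rest, Q, D, rest

game_id=60: venue='home' → outer ELSE → rest
game_id=61: venue='home' → outer ELSE → rest
game_id=62: venue='away' → inner[ELSE] → X
game_id=63: venue='home' → outer ELSE → rest
game_id=64: venue='neutral' → inner[home_pts < 66] → A
game_id=65: venue='away' → inner[attendance >= 2577] → Q
game_id=66: venue='away' → inner[attendance >= 2577] → Q
game_id=67: venue='home' → outer ELSE → rest
game_id=68: venue='neutral' → inner[home_pts < 114] → Q
game_id=69: venue='away' → inner[attendance >= 19082] → D
game_id=70: venue='home' → outer ELSE → rest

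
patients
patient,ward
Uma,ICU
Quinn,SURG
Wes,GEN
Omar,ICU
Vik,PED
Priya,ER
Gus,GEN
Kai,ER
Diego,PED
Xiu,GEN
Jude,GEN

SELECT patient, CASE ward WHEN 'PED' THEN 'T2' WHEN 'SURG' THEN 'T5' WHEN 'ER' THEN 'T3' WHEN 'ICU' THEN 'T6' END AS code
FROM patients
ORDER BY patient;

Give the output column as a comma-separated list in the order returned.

patient=Diego: ward='PED' → T2
patient=Gus: (no match → NULL) → NULL
patient=Jude: (no match → NULL) → NULL
patient=Kai: ward='ER' → T3
patient=Omar: ward='ICU' → T6
patient=Priya: ward='ER' → T3
patient=Quinn: ward='SURG' → T5
patient=Uma: ward='ICU' → T6
patient=Vik: ward='PED' → T2
patient=Wes: (no match → NULL) → NULL
patient=Xiu: (no match → NULL) → NULL

T2, NULL, NULL, T3, T6, T3, T5, T6, T2, NULL, NULL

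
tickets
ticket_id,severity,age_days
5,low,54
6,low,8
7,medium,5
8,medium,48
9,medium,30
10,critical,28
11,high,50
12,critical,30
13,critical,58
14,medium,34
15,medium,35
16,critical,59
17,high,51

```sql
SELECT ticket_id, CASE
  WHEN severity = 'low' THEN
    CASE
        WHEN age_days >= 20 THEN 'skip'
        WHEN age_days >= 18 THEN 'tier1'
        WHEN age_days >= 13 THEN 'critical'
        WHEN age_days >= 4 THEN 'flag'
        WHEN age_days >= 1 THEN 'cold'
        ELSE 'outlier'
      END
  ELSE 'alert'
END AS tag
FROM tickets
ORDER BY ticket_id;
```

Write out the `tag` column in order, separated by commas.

ticket_id=5: severity='low' → inner[age_days >= 20] → skip
ticket_id=6: severity='low' → inner[age_days >= 4] → flag
ticket_id=7: severity='medium' → outer ELSE → alert
ticket_id=8: severity='medium' → outer ELSE → alert
ticket_id=9: severity='medium' → outer ELSE → alert
ticket_id=10: severity='critical' → outer ELSE → alert
ticket_id=11: severity='high' → outer ELSE → alert
ticket_id=12: severity='critical' → outer ELSE → alert
ticket_id=13: severity='critical' → outer ELSE → alert
ticket_id=14: severity='medium' → outer ELSE → alert
ticket_id=15: severity='medium' → outer ELSE → alert
ticket_id=16: severity='critical' → outer ELSE → alert
ticket_id=17: severity='high' → outer ELSE → alert

skip, flag, alert, alert, alert, alert, alert, alert, alert, alert, alert, alert, alert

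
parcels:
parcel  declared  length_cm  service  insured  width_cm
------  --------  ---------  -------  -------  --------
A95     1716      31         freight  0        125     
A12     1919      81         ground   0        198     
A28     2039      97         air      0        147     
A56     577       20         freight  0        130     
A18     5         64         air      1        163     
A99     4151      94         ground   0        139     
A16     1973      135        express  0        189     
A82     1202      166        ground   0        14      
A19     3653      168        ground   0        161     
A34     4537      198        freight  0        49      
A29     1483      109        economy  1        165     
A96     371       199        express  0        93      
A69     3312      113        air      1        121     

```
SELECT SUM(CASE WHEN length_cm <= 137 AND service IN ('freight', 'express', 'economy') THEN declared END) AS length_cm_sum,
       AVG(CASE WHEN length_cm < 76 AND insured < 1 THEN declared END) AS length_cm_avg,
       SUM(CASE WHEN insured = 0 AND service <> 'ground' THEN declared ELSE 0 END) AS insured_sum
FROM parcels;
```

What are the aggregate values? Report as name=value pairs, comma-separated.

[length_cm_sum: length_cm <= 137 AND service IN ('freight', 'express', 'economy')]
parcel=A95: ✓ → 1716
parcel=A12: ✗
parcel=A28: ✗
parcel=A56: ✓ → 577
parcel=A18: ✗
parcel=A99: ✗
parcel=A16: ✓ → 1973
parcel=A82: ✗
parcel=A19: ✗
parcel=A34: ✗
parcel=A29: ✓ → 1483
parcel=A96: ✗
parcel=A69: ✗
length_cm_sum = 1716 + 577 + 1973 + 1483 = 5749
—
[length_cm_avg: length_cm < 76 AND insured < 1]
parcel=A95: ✓ → 1716
parcel=A12: ✗
parcel=A28: ✗
parcel=A56: ✓ → 577
parcel=A18: ✗
parcel=A99: ✗
parcel=A16: ✗
parcel=A82: ✗
parcel=A19: ✗
parcel=A34: ✗
parcel=A29: ✗
parcel=A96: ✗
parcel=A69: ✗
length_cm_avg = (1716 + 577) / 2 = 1146.5
—
[insured_sum: insured = 0 AND service <> 'ground']
parcel=A95: ✓ → 1716
parcel=A12: ✗
parcel=A28: ✓ → 2039
parcel=A56: ✓ → 577
parcel=A18: ✗
parcel=A99: ✗
parcel=A16: ✓ → 1973
parcel=A82: ✗
parcel=A19: ✗
parcel=A34: ✓ → 4537
parcel=A29: ✗
parcel=A96: ✓ → 371
parcel=A69: ✗
insured_sum = 1716 + 2039 + 577 + 1973 + 4537 + 371 = 11213

length_cm_sum=5749, length_cm_avg=1146.5, insured_sum=11213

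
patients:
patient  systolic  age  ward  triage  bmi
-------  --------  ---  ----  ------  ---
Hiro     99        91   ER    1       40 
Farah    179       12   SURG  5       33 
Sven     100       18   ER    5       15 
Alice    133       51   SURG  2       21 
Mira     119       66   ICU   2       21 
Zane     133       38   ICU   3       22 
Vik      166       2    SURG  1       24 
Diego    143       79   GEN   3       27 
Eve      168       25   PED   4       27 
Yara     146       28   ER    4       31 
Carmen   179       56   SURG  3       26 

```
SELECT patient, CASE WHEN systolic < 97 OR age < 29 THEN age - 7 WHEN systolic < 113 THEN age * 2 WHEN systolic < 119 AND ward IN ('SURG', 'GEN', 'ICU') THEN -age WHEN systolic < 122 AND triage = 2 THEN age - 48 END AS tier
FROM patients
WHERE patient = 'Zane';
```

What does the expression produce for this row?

NULL

patient = Zane: systolic=133, age=38, ward=ICU, triage=3, bmi=22.
systolic < 97 OR age < 29 → false
systolic < 113 → false
systolic < 119 AND ward IN ('SURG', 'GEN', 'ICU') → false
systolic < 122 AND triage = 2 → false
No WHEN matched and there is no ELSE, so the CASE yields NULL.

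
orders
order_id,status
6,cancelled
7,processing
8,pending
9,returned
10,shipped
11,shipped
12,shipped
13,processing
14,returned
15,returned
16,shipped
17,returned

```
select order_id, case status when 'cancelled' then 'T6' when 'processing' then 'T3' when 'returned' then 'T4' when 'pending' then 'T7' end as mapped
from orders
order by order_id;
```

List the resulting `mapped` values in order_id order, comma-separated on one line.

T6, T3, T7, T4, NULL, NULL, NULL, T3, T4, T4, NULL, T4

order_id=6: status='cancelled' → T6
order_id=7: status='processing' → T3
order_id=8: status='pending' → T7
order_id=9: status='returned' → T4
order_id=10: (no match → NULL) → NULL
order_id=11: (no match → NULL) → NULL
order_id=12: (no match → NULL) → NULL
order_id=13: status='processing' → T3
order_id=14: status='returned' → T4
order_id=15: status='returned' → T4
order_id=16: (no match → NULL) → NULL
order_id=17: status='returned' → T4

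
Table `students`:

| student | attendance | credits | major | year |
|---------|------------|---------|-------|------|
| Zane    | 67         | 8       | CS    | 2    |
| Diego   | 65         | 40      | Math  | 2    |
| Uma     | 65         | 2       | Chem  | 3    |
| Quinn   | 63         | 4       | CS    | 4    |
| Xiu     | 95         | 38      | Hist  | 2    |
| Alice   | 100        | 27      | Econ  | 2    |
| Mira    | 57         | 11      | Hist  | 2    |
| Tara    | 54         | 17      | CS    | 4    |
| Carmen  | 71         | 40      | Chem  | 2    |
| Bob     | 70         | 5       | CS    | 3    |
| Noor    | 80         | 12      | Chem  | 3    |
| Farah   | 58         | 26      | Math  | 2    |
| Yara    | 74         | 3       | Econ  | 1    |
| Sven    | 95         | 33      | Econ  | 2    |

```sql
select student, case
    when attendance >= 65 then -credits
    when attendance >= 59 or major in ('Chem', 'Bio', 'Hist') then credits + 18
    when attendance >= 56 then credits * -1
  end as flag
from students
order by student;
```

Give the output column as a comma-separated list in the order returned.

-27, -5, -40, -40, -26, 29, -12, 22, -33, NULL, -2, -38, -3, -8

student=Alice: attendance >= 65 → -27
student=Bob: attendance >= 65 → -5
student=Carmen: attendance >= 65 → -40
student=Diego: attendance >= 65 → -40
student=Farah: attendance >= 56 → -26
student=Mira: attendance >= 59 or major in ('Chem', 'Bio', 'Hist') → 29
student=Noor: attendance >= 65 → -12
student=Quinn: attendance >= 59 or major in ('Chem', 'Bio', 'Hist') → 22
student=Sven: attendance >= 65 → -33
student=Tara: (no match → NULL) → NULL
student=Uma: attendance >= 65 → -2
student=Xiu: attendance >= 65 → -38
student=Yara: attendance >= 65 → -3
student=Zane: attendance >= 65 → -8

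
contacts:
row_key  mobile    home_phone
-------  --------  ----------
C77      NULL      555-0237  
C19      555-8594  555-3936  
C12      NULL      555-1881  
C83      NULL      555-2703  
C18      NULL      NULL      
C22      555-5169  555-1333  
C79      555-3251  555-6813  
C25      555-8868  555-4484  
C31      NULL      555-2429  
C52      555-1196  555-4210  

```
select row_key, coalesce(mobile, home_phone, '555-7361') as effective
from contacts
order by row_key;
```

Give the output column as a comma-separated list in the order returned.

row_key=C12: mobile=NULL, home_phone=555-1881 → 555-1881
row_key=C18: mobile=NULL, home_phone=NULL, → literal 555-7361 → 555-7361
row_key=C19: mobile=555-8594 → 555-8594
row_key=C22: mobile=555-5169 → 555-5169
row_key=C25: mobile=555-8868 → 555-8868
row_key=C31: mobile=NULL, home_phone=555-2429 → 555-2429
row_key=C52: mobile=555-1196 → 555-1196
row_key=C77: mobile=NULL, home_phone=555-0237 → 555-0237
row_key=C79: mobile=555-3251 → 555-3251
row_key=C83: mobile=NULL, home_phone=555-2703 → 555-2703

555-1881, 555-7361, 555-8594, 555-5169, 555-8868, 555-2429, 555-1196, 555-0237, 555-3251, 555-2703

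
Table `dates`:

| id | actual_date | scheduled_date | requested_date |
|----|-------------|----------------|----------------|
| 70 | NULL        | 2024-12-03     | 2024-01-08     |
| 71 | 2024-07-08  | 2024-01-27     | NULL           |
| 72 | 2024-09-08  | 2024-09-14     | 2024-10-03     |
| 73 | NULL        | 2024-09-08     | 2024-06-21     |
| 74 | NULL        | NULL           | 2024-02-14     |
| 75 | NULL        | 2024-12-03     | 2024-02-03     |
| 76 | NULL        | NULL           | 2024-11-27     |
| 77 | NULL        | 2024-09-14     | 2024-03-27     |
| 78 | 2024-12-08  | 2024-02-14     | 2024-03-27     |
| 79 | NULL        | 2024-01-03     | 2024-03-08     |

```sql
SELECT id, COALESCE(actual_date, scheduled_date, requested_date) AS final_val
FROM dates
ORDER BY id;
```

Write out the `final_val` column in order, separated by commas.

2024-12-03, 2024-07-08, 2024-09-08, 2024-09-08, 2024-02-14, 2024-12-03, 2024-11-27, 2024-09-14, 2024-12-08, 2024-01-03

id=70: actual_date=NULL, scheduled_date=2024-12-03 → 2024-12-03
id=71: actual_date=2024-07-08 → 2024-07-08
id=72: actual_date=2024-09-08 → 2024-09-08
id=73: actual_date=NULL, scheduled_date=2024-09-08 → 2024-09-08
id=74: actual_date=NULL, scheduled_date=NULL, requested_date=2024-02-14 → 2024-02-14
id=75: actual_date=NULL, scheduled_date=2024-12-03 → 2024-12-03
id=76: actual_date=NULL, scheduled_date=NULL, requested_date=2024-11-27 → 2024-11-27
id=77: actual_date=NULL, scheduled_date=2024-09-14 → 2024-09-14
id=78: actual_date=2024-12-08 → 2024-12-08
id=79: actual_date=NULL, scheduled_date=2024-01-03 → 2024-01-03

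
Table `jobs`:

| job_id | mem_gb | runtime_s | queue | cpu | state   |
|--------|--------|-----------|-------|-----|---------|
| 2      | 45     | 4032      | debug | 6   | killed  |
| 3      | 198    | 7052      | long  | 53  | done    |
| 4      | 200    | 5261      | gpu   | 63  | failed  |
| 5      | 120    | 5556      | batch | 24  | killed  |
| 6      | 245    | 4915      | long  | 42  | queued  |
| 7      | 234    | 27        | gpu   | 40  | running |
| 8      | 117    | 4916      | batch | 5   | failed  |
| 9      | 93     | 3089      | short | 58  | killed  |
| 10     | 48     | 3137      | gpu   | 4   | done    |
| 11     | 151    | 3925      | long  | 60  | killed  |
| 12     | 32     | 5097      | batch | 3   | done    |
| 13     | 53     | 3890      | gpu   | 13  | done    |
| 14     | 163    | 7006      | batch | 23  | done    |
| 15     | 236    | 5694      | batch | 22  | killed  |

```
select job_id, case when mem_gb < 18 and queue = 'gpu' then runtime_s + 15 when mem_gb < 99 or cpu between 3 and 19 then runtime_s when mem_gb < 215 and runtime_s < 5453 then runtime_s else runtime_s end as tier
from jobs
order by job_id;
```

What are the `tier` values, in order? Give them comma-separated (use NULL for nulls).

4032, 7052, 5261, 5556, 4915, 27, 4916, 3089, 3137, 3925, 5097, 3890, 7006, 5694

job_id=2: mem_gb < 99 or cpu between 3 and 19 → 4032
job_id=3: ELSE → 7052
job_id=4: mem_gb < 215 and runtime_s < 5453 → 5261
job_id=5: ELSE → 5556
job_id=6: ELSE → 4915
job_id=7: ELSE → 27
job_id=8: mem_gb < 99 or cpu between 3 and 19 → 4916
job_id=9: mem_gb < 99 or cpu between 3 and 19 → 3089
job_id=10: mem_gb < 99 or cpu between 3 and 19 → 3137
job_id=11: mem_gb < 215 and runtime_s < 5453 → 3925
job_id=12: mem_gb < 99 or cpu between 3 and 19 → 5097
job_id=13: mem_gb < 99 or cpu between 3 and 19 → 3890
job_id=14: ELSE → 7006
job_id=15: ELSE → 5694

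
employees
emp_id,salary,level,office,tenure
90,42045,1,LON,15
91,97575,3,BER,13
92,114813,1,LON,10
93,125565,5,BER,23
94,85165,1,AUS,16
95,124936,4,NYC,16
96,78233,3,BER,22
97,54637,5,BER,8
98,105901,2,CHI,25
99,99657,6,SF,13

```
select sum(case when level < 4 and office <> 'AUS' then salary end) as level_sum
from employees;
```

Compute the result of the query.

438567

emp_id=90: ✓ → 42045
emp_id=91: ✓ → 97575
emp_id=92: ✓ → 114813
emp_id=93: ✗
emp_id=94: ✗
emp_id=95: ✗
emp_id=96: ✓ → 78233
emp_id=97: ✗
emp_id=98: ✓ → 105901
emp_id=99: ✗
level_sum = 42045 + 97575 + 114813 + 78233 + 105901 = 438567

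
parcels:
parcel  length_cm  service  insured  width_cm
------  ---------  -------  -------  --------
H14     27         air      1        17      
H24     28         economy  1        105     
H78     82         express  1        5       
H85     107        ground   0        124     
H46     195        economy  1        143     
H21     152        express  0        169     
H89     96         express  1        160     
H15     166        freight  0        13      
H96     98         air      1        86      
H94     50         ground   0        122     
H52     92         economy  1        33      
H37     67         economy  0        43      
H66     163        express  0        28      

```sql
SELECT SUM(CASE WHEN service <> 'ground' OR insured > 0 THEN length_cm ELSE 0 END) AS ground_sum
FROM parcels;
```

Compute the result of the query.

1166

parcel=H14: ✓ → 27
parcel=H24: ✓ → 28
parcel=H78: ✓ → 82
parcel=H85: ✗
parcel=H46: ✓ → 195
parcel=H21: ✓ → 152
parcel=H89: ✓ → 96
parcel=H15: ✓ → 166
parcel=H96: ✓ → 98
parcel=H94: ✗
parcel=H52: ✓ → 92
parcel=H37: ✓ → 67
parcel=H66: ✓ → 163
ground_sum = 27 + 28 + 82 + 195 + 152 + 96 + 166 + 98 + 92 + 67 + 163 = 1166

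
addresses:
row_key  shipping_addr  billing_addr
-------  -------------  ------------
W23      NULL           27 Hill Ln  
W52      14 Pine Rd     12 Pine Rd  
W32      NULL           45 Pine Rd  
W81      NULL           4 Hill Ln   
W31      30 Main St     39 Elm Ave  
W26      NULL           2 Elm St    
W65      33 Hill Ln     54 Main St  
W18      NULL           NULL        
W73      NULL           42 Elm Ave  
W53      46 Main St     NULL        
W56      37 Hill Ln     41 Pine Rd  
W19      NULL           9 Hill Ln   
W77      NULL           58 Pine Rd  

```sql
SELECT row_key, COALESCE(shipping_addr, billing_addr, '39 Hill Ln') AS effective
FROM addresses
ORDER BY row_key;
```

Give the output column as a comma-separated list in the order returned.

39 Hill Ln, 9 Hill Ln, 27 Hill Ln, 2 Elm St, 30 Main St, 45 Pine Rd, 14 Pine Rd, 46 Main St, 37 Hill Ln, 33 Hill Ln, 42 Elm Ave, 58 Pine Rd, 4 Hill Ln

row_key=W18: shipping_addr=NULL, billing_addr=NULL, → literal 39 Hill Ln → 39 Hill Ln
row_key=W19: shipping_addr=NULL, billing_addr=9 Hill Ln → 9 Hill Ln
row_key=W23: shipping_addr=NULL, billing_addr=27 Hill Ln → 27 Hill Ln
row_key=W26: shipping_addr=NULL, billing_addr=2 Elm St → 2 Elm St
row_key=W31: shipping_addr=30 Main St → 30 Main St
row_key=W32: shipping_addr=NULL, billing_addr=45 Pine Rd → 45 Pine Rd
row_key=W52: shipping_addr=14 Pine Rd → 14 Pine Rd
row_key=W53: shipping_addr=46 Main St → 46 Main St
row_key=W56: shipping_addr=37 Hill Ln → 37 Hill Ln
row_key=W65: shipping_addr=33 Hill Ln → 33 Hill Ln
row_key=W73: shipping_addr=NULL, billing_addr=42 Elm Ave → 42 Elm Ave
row_key=W77: shipping_addr=NULL, billing_addr=58 Pine Rd → 58 Pine Rd
row_key=W81: shipping_addr=NULL, billing_addr=4 Hill Ln → 4 Hill Ln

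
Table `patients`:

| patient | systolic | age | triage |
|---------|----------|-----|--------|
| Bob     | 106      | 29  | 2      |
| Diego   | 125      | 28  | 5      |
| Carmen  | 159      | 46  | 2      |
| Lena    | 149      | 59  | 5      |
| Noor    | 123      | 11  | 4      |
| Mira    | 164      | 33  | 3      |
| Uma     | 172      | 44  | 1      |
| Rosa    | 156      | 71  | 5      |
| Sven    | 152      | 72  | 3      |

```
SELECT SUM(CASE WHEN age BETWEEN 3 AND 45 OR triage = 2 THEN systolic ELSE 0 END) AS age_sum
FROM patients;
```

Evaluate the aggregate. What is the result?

patient=Bob: ✓ → 106
patient=Diego: ✓ → 125
patient=Carmen: ✓ → 159
patient=Lena: ✗
patient=Noor: ✓ → 123
patient=Mira: ✓ → 164
patient=Uma: ✓ → 172
patient=Rosa: ✗
patient=Sven: ✗
age_sum = 106 + 125 + 159 + 123 + 164 + 172 = 849

849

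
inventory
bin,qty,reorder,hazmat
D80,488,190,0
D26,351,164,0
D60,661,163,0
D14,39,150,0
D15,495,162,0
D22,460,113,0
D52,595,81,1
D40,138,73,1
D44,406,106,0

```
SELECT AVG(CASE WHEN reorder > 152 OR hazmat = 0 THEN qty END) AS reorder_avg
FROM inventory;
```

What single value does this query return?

414.2857142857

bin=D80: ✓ → 488
bin=D26: ✓ → 351
bin=D60: ✓ → 661
bin=D14: ✓ → 39
bin=D15: ✓ → 495
bin=D22: ✓ → 460
bin=D52: ✗
bin=D40: ✗
bin=D44: ✓ → 406
reorder_avg = (488 + 351 + 661 + 39 + 495 + 460 + 406) / 7 = 414.2857142857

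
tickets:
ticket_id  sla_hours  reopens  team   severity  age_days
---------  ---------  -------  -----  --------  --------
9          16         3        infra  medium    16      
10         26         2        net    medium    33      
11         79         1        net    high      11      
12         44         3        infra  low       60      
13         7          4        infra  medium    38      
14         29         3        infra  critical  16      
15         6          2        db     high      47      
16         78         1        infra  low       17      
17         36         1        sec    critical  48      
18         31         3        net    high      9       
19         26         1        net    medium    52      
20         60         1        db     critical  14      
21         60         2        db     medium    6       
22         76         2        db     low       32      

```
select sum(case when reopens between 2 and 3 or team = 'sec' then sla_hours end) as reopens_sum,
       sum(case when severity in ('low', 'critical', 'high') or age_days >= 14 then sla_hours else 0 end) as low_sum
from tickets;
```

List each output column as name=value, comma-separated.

[reopens_sum: reopens between 2 and 3 or team = 'sec']
ticket_id=9: ✓ → 16
ticket_id=10: ✓ → 26
ticket_id=11: ✗
ticket_id=12: ✓ → 44
ticket_id=13: ✗
ticket_id=14: ✓ → 29
ticket_id=15: ✓ → 6
ticket_id=16: ✗
ticket_id=17: ✓ → 36
ticket_id=18: ✓ → 31
ticket_id=19: ✗
ticket_id=20: ✗
ticket_id=21: ✓ → 60
ticket_id=22: ✓ → 76
reopens_sum = 16 + 26 + 44 + 29 + 6 + 36 + 31 + 60 + 76 = 324
—
[low_sum: severity in ('low', 'critical', 'high') or age_days >= 14]
ticket_id=9: ✓ → 16
ticket_id=10: ✓ → 26
ticket_id=11: ✓ → 79
ticket_id=12: ✓ → 44
ticket_id=13: ✓ → 7
ticket_id=14: ✓ → 29
ticket_id=15: ✓ → 6
ticket_id=16: ✓ → 78
ticket_id=17: ✓ → 36
ticket_id=18: ✓ → 31
ticket_id=19: ✓ → 26
ticket_id=20: ✓ → 60
ticket_id=21: ✗
ticket_id=22: ✓ → 76
low_sum = 16 + 26 + 79 + 44 + 7 + 29 + 6 + 78 + 36 + 31 + 26 + 60 + 76 = 514

reopens_sum=324, low_sum=514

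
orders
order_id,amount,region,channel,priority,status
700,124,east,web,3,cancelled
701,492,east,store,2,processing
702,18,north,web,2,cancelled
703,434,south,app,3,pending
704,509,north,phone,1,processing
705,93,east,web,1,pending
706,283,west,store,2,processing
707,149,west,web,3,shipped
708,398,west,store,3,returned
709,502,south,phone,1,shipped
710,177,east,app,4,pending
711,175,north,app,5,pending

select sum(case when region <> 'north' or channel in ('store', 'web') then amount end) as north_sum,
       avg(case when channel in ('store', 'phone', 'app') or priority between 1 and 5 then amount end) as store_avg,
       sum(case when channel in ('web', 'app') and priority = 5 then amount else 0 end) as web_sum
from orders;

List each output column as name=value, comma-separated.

[north_sum: region <> 'north' or channel in ('store', 'web')]
order_id=700: ✓ → 124
order_id=701: ✓ → 492
order_id=702: ✓ → 18
order_id=703: ✓ → 434
order_id=704: ✗
order_id=705: ✓ → 93
order_id=706: ✓ → 283
order_id=707: ✓ → 149
order_id=708: ✓ → 398
order_id=709: ✓ → 502
order_id=710: ✓ → 177
order_id=711: ✗
north_sum = 124 + 492 + 18 + 434 + 93 + 283 + 149 + 398 + 502 + 177 = 2670
—
[store_avg: channel in ('store', 'phone', 'app') or priority between 1 and 5]
order_id=700: ✓ → 124
order_id=701: ✓ → 492
order_id=702: ✓ → 18
order_id=703: ✓ → 434
order_id=704: ✓ → 509
order_id=705: ✓ → 93
order_id=706: ✓ → 283
order_id=707: ✓ → 149
order_id=708: ✓ → 398
order_id=709: ✓ → 502
order_id=710: ✓ → 177
order_id=711: ✓ → 175
store_avg = (124 + 492 + 18 + 434 + 509 + 93 + 283 + 149 + 398 + 502 + 177 + 175) / 12 = 279.5
—
[web_sum: channel in ('web', 'app') and priority = 5]
order_id=700: ✗
order_id=701: ✗
order_id=702: ✗
order_id=703: ✗
order_id=704: ✗
order_id=705: ✗
order_id=706: ✗
order_id=707: ✗
order_id=708: ✗
order_id=709: ✗
order_id=710: ✗
order_id=711: ✓ → 175
web_sum = 175

north_sum=2670, store_avg=279.5, web_sum=175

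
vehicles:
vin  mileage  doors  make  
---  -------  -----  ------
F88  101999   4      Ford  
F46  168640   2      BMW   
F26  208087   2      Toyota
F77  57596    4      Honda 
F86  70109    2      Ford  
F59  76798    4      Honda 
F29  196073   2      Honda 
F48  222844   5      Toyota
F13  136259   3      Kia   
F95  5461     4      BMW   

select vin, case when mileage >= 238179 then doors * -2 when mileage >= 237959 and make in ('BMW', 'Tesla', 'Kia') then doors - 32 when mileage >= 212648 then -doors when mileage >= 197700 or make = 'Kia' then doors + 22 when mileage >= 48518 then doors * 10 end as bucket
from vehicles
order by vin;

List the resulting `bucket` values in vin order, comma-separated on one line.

vin=F13: mileage >= 197700 or make = 'Kia' → 25
vin=F26: mileage >= 197700 or make = 'Kia' → 24
vin=F29: mileage >= 48518 → 20
vin=F46: mileage >= 48518 → 20
vin=F48: mileage >= 212648 → -5
vin=F59: mileage >= 48518 → 40
vin=F77: mileage >= 48518 → 40
vin=F86: mileage >= 48518 → 20
vin=F88: mileage >= 48518 → 40
vin=F95: (no match → NULL) → NULL

25, 24, 20, 20, -5, 40, 40, 20, 40, NULL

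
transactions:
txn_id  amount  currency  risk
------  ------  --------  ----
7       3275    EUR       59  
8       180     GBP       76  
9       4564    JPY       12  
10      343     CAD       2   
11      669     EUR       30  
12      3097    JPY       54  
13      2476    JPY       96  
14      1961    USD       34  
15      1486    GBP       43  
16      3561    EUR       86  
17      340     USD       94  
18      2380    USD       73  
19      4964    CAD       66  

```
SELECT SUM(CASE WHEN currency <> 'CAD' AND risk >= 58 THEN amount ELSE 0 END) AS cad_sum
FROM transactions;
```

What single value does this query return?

12212

txn_id=7: ✓ → 3275
txn_id=8: ✓ → 180
txn_id=9: ✗
txn_id=10: ✗
txn_id=11: ✗
txn_id=12: ✗
txn_id=13: ✓ → 2476
txn_id=14: ✗
txn_id=15: ✗
txn_id=16: ✓ → 3561
txn_id=17: ✓ → 340
txn_id=18: ✓ → 2380
txn_id=19: ✗
cad_sum = 3275 + 180 + 2476 + 3561 + 340 + 2380 = 12212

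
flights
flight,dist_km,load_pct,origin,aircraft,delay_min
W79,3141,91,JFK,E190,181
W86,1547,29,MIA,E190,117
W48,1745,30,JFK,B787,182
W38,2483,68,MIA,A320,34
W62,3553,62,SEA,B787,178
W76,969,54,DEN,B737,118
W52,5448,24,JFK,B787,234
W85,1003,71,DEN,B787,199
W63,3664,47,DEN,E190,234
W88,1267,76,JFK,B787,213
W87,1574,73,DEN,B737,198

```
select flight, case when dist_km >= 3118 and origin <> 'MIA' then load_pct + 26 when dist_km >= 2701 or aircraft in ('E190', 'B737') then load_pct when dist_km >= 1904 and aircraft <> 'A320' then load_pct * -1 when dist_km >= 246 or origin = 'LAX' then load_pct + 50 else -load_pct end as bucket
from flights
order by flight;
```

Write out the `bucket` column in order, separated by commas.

flight=W38: dist_km >= 246 or origin = 'LAX' → 118
flight=W48: dist_km >= 246 or origin = 'LAX' → 80
flight=W52: dist_km >= 3118 and origin <> 'MIA' → 50
flight=W62: dist_km >= 3118 and origin <> 'MIA' → 88
flight=W63: dist_km >= 3118 and origin <> 'MIA' → 73
flight=W76: dist_km >= 2701 or aircraft in ('E190', 'B737') → 54
flight=W79: dist_km >= 3118 and origin <> 'MIA' → 117
flight=W85: dist_km >= 246 or origin = 'LAX' → 121
flight=W86: dist_km >= 2701 or aircraft in ('E190', 'B737') → 29
flight=W87: dist_km >= 2701 or aircraft in ('E190', 'B737') → 73
flight=W88: dist_km >= 246 or origin = 'LAX' → 126

118, 80, 50, 88, 73, 54, 117, 121, 29, 73, 126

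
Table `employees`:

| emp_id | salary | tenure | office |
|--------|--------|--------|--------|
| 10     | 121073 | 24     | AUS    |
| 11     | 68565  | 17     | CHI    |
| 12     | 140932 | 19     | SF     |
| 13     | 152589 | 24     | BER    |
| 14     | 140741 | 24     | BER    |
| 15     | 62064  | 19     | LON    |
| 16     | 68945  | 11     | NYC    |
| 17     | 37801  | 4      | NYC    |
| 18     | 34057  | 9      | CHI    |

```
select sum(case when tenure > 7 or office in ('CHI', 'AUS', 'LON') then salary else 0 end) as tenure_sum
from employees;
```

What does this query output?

emp_id=10: ✓ → 121073
emp_id=11: ✓ → 68565
emp_id=12: ✓ → 140932
emp_id=13: ✓ → 152589
emp_id=14: ✓ → 140741
emp_id=15: ✓ → 62064
emp_id=16: ✓ → 68945
emp_id=17: ✗
emp_id=18: ✓ → 34057
tenure_sum = 121073 + 68565 + 140932 + 152589 + 140741 + 62064 + 68945 + 34057 = 788966

788966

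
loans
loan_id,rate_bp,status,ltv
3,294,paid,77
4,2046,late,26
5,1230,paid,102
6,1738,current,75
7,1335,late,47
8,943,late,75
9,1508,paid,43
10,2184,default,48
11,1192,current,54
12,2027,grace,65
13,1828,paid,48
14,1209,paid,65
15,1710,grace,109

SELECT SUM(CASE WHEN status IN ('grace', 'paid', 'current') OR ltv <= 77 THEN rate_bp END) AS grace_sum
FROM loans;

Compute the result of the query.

loan_id=3: ✓ → 294
loan_id=4: ✓ → 2046
loan_id=5: ✓ → 1230
loan_id=6: ✓ → 1738
loan_id=7: ✓ → 1335
loan_id=8: ✓ → 943
loan_id=9: ✓ → 1508
loan_id=10: ✓ → 2184
loan_id=11: ✓ → 1192
loan_id=12: ✓ → 2027
loan_id=13: ✓ → 1828
loan_id=14: ✓ → 1209
loan_id=15: ✓ → 1710
grace_sum = 294 + 2046 + 1230 + 1738 + 1335 + 943 + 1508 + 2184 + 1192 + 2027 + 1828 + 1209 + 1710 = 19244

19244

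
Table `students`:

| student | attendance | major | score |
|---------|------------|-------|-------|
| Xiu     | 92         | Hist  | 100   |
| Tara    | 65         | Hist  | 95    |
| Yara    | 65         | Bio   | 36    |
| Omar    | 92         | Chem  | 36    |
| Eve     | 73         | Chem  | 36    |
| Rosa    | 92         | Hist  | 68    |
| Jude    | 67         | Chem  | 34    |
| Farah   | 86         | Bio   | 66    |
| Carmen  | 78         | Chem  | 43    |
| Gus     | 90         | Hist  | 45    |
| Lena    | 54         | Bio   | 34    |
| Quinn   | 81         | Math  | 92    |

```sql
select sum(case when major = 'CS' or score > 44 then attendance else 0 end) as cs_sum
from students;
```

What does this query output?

506

student=Xiu: ✓ → 92
student=Tara: ✓ → 65
student=Yara: ✗
student=Omar: ✗
student=Eve: ✗
student=Rosa: ✓ → 92
student=Jude: ✗
student=Farah: ✓ → 86
student=Carmen: ✗
student=Gus: ✓ → 90
student=Lena: ✗
student=Quinn: ✓ → 81
cs_sum = 92 + 65 + 92 + 86 + 90 + 81 = 506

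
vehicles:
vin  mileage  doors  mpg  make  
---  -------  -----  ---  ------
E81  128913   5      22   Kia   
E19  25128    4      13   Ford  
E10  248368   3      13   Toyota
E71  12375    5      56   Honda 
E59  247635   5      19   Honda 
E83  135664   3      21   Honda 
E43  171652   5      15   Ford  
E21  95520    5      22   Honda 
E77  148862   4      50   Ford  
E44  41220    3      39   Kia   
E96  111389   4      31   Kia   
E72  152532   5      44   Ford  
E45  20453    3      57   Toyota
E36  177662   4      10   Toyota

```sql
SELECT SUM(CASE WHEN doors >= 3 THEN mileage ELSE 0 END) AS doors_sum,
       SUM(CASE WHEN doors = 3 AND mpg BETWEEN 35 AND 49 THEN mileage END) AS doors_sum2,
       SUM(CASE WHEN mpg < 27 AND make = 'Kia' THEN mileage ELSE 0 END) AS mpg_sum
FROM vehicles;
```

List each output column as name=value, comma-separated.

[doors_sum: doors >= 3]
vin=E81: ✓ → 128913
vin=E19: ✓ → 25128
vin=E10: ✓ → 248368
vin=E71: ✓ → 12375
vin=E59: ✓ → 247635
vin=E83: ✓ → 135664
vin=E43: ✓ → 171652
vin=E21: ✓ → 95520
vin=E77: ✓ → 148862
vin=E44: ✓ → 41220
vin=E96: ✓ → 111389
vin=E72: ✓ → 152532
vin=E45: ✓ → 20453
vin=E36: ✓ → 177662
doors_sum = 128913 + 25128 + 248368 + 12375 + 247635 + 135664 + 171652 + 95520 + 148862 + 41220 + 111389 + 152532 + 20453 + 177662 = 1717373
—
[doors_sum2: doors = 3 AND mpg BETWEEN 35 AND 49]
vin=E81: ✗
vin=E19: ✗
vin=E10: ✗
vin=E71: ✗
vin=E59: ✗
vin=E83: ✗
vin=E43: ✗
vin=E21: ✗
vin=E77: ✗
vin=E44: ✓ → 41220
vin=E96: ✗
vin=E72: ✗
vin=E45: ✗
vin=E36: ✗
doors_sum2 = 41220
—
[mpg_sum: mpg < 27 AND make = 'Kia']
vin=E81: ✓ → 128913
vin=E19: ✗
vin=E10: ✗
vin=E71: ✗
vin=E59: ✗
vin=E83: ✗
vin=E43: ✗
vin=E21: ✗
vin=E77: ✗
vin=E44: ✗
vin=E96: ✗
vin=E72: ✗
vin=E45: ✗
vin=E36: ✗
mpg_sum = 128913

doors_sum=1717373, doors_sum2=41220, mpg_sum=128913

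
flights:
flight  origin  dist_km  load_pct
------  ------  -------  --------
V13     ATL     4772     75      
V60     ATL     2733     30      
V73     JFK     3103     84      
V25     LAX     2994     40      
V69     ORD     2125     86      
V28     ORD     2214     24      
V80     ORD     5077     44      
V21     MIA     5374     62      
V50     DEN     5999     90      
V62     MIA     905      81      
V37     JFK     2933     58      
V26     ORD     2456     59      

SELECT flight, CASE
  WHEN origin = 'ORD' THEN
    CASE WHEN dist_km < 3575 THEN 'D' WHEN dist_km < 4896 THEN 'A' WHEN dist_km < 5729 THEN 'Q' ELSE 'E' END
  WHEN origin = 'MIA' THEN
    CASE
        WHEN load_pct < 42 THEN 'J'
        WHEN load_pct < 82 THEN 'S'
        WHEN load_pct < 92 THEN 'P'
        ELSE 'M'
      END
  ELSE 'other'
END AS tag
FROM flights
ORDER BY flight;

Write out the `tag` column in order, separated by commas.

flight=V13: origin='ATL' → outer ELSE → other
flight=V21: origin='MIA' → inner[load_pct < 82] → S
flight=V25: origin='LAX' → outer ELSE → other
flight=V26: origin='ORD' → inner[dist_km < 3575] → D
flight=V28: origin='ORD' → inner[dist_km < 3575] → D
flight=V37: origin='JFK' → outer ELSE → other
flight=V50: origin='DEN' → outer ELSE → other
flight=V60: origin='ATL' → outer ELSE → other
flight=V62: origin='MIA' → inner[load_pct < 82] → S
flight=V69: origin='ORD' → inner[dist_km < 3575] → D
flight=V73: origin='JFK' → outer ELSE → other
flight=V80: origin='ORD' → inner[dist_km < 5729] → Q

other, S, other, D, D, other, other, other, S, D, other, Q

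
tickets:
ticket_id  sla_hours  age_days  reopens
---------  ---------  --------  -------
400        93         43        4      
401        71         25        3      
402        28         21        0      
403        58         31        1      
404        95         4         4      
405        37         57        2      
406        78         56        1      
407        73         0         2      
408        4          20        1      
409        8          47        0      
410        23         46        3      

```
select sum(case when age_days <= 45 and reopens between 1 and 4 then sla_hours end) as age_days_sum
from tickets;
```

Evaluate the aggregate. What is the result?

ticket_id=400: ✓ → 93
ticket_id=401: ✓ → 71
ticket_id=402: ✗
ticket_id=403: ✓ → 58
ticket_id=404: ✓ → 95
ticket_id=405: ✗
ticket_id=406: ✗
ticket_id=407: ✓ → 73
ticket_id=408: ✓ → 4
ticket_id=409: ✗
ticket_id=410: ✗
age_days_sum = 93 + 71 + 58 + 95 + 73 + 4 = 394

394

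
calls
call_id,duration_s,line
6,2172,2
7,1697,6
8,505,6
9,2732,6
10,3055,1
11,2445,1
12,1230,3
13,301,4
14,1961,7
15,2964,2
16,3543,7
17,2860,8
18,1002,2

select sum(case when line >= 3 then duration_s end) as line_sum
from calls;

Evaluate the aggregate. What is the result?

call_id=6: ✗
call_id=7: ✓ → 1697
call_id=8: ✓ → 505
call_id=9: ✓ → 2732
call_id=10: ✗
call_id=11: ✗
call_id=12: ✓ → 1230
call_id=13: ✓ → 301
call_id=14: ✓ → 1961
call_id=15: ✗
call_id=16: ✓ → 3543
call_id=17: ✓ → 2860
call_id=18: ✗
line_sum = 1697 + 505 + 2732 + 1230 + 301 + 1961 + 3543 + 2860 = 14829

14829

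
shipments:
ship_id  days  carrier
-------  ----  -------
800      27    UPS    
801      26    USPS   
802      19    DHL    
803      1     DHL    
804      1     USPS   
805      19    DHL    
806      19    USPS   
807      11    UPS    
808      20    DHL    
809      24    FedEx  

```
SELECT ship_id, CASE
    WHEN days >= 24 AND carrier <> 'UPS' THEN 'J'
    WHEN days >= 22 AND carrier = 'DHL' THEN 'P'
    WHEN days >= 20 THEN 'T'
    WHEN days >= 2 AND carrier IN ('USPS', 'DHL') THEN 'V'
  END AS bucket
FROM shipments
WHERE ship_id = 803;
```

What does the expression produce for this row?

NULL

ship_id = 803: days=1, carrier=DHL.
days >= 24 AND carrier <> 'UPS' → false
days >= 22 AND carrier = 'DHL' → false
days >= 20 → false
days >= 2 AND carrier IN ('USPS', 'DHL') → false
No WHEN matched and there is no ELSE, so the CASE yields NULL.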